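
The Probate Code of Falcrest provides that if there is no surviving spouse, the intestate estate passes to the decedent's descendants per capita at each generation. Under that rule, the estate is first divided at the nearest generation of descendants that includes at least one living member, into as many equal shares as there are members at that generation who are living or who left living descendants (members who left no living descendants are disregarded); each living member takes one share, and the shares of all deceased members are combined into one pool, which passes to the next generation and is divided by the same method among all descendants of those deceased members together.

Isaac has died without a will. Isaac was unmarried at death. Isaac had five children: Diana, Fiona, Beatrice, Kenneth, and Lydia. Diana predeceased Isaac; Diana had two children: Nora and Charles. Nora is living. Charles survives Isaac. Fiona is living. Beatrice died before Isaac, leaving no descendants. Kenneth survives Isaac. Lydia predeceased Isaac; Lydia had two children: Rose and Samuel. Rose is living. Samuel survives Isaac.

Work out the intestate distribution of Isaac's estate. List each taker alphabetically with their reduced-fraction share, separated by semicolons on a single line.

There is no surviving spouse, so the entire estate passes to Isaac's descendants per capita at each generation.
At generation 1 (Diana, Fiona, Kenneth, Lydia) there are 4 shares of (1)/4 = 1/4 each.
Living: Fiona and Kenneth — each takes 1/4.
Deceased: Diana and Lydia. Their combined 1/2 is pooled and carried to generation 2.
At generation 2 (Nora, Charles, Rose, Samuel) there are 4 shares of (1/2)/4 = 1/8 each.
Living: Nora, Charles, Rose, and Samuel — each takes 1/8.

Charles 1/8; Fiona 1/4; Kenneth 1/4; Nora 1/8; Rose 1/8; Samuel 1/8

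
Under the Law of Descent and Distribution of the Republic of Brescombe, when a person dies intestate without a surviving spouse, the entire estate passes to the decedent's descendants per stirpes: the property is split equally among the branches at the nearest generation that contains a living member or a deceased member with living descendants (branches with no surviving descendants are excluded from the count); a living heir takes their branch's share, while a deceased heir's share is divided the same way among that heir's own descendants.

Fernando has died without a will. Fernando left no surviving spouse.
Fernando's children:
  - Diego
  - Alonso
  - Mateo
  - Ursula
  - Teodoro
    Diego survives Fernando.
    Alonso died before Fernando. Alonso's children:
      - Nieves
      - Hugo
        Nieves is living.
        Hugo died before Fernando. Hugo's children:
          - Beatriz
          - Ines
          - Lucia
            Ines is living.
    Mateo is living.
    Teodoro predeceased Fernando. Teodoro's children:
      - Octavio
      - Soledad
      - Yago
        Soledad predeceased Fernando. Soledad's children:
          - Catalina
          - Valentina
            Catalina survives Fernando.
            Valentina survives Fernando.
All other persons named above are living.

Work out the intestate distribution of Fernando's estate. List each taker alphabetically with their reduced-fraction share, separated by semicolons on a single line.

There is no surviving spouse, so the entire estate passes to Fernando's descendants per stirpes.
The estate is divided into 5 equal shares of 1/5 among Diego, Alonso, Mateo, Ursula, Teodoro.
Diego is living and takes 1/5.
Alonso predeceased; the 1/5 allotted to Alonso's branch passes to Alonso's issue by representation.
The 1/5 is divided into 2 equal shares of 1/10 among Nieves, Hugo.
Nieves is living and takes 1/10.
Hugo predeceased; the 1/10 allotted to Hugo's branch passes to Hugo's issue by representation.
The 1/10 is divided into 3 equal shares of 1/30 among Beatriz, Ines, Lucia.
Beatriz is living and takes 1/30.
Ines is living and takes 1/30.
Lucia is living and takes 1/30.
Mateo is living and takes 1/5.
Ursula is living and takes 1/5.
Teodoro predeceased; the 1/5 allotted to Teodoro's branch passes to Teodoro's issue by representation.
The 1/5 is divided into 3 equal shares of 1/15 among Octavio, Soledad, Yago.
Octavio is living and takes 1/15.
Soledad predeceased; the 1/15 allotted to Soledad's branch passes to Soledad's issue by representation.
The 1/15 is divided into 2 equal shares of 1/30 among Catalina, Valentina.
Catalina is living and takes 1/30.
Valentina is living and takes 1/30.
Yago is living and takes 1/15.

Beatriz 1/30; Catalina 1/30; Diego 1/5; Ines 1/30; Lucia 1/30; Mateo 1/5; Nieves 1/10; Octavio 1/15; Ursula 1/5; Valentina 1/30; Yago 1/15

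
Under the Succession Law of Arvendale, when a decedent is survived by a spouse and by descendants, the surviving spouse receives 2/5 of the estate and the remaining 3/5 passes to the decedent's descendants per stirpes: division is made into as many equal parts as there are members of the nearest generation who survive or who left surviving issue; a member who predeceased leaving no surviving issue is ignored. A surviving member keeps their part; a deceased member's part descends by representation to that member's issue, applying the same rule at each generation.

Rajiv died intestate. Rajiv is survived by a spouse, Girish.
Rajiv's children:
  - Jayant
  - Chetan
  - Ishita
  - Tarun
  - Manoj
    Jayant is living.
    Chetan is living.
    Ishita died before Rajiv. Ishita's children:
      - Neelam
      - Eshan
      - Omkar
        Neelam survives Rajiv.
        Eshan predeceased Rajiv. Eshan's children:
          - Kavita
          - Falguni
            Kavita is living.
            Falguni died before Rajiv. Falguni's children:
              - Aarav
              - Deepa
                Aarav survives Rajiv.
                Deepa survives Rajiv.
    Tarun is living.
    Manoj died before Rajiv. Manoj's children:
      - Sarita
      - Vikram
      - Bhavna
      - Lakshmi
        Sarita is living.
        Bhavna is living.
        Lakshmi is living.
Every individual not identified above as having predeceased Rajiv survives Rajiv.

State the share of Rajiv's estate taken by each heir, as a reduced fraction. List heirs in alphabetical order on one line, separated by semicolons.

Aarav 1/100; Bhavna 3/100; Chetan 3/25; Deepa 1/100; Girish 2/5; Jayant 3/25; Kavita 1/50; Lakshmi 3/100; Neelam 1/25; Omkar 1/25; Sarita 3/100; Tarun 3/25; Vikram 3/100

Girish, as surviving spouse, takes 2/5.
The remaining 3/5 passes to Rajiv's descendants per stirpes.
The 3/5 is divided into 5 equal shares of 3/25 among Jayant, Chetan, Ishita, Tarun, Manoj.
Jayant is living and takes 3/25.
Chetan is living and takes 3/25.
Ishita predeceased; the 3/25 allotted to Ishita's branch passes to Ishita's issue by representation.
The 3/25 is divided into 3 equal shares of 1/25 among Neelam, Eshan, Omkar.
Neelam is living and takes 1/25.
Eshan predeceased; the 1/25 allotted to Eshan's branch passes to Eshan's issue by representation.
The 1/25 is divided into 2 equal shares of 1/50 among Kavita, Falguni.
Kavita is living and takes 1/50.
Falguni predeceased; the 1/50 allotted to Falguni's branch passes to Falguni's issue by representation.
The 1/50 is divided into 2 equal shares of 1/100 among Aarav, Deepa.
Aarav is living and takes 1/100.
Deepa is living and takes 1/100.
Omkar is living and takes 1/25.
Tarun is living and takes 3/25.
Manoj predeceased; the 3/25 allotted to Manoj's branch passes to Manoj's issue by representation.
The 3/25 is divided into 4 equal shares of 3/100 among Sarita, Vikram, Bhavna, Lakshmi.
Sarita is living and takes 3/100.
Vikram is living and takes 3/100.
Bhavna is living and takes 3/100.
Lakshmi is living and takes 3/100.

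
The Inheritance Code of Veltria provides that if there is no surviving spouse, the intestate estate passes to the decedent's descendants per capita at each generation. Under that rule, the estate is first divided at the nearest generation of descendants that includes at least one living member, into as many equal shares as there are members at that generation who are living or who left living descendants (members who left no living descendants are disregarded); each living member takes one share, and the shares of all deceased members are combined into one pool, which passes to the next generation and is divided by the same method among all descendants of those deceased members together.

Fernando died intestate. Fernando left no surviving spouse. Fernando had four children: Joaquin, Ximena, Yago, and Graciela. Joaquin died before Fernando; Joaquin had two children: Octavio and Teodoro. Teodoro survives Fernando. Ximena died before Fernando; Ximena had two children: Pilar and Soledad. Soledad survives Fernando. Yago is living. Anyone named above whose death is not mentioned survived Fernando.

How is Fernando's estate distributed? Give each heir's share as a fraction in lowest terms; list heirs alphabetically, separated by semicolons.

There is no surviving spouse, so the entire estate passes to Fernando's descendants per capita at each generation.
At generation 1 (Joaquin, Ximena, Yago, Graciela) there are 4 shares of (1)/4 = 1/4 each.
Living: Yago and Graciela — each takes 1/4.
Deceased: Joaquin and Ximena. Their combined 1/2 is pooled and carried to generation 2.
At generation 2 (Octavio, Teodoro, Pilar, Soledad) there are 4 shares of (1/2)/4 = 1/8 each.
Living: Octavio, Teodoro, Pilar, and Soledad — each takes 1/8.

Graciela 1/4; Octavio 1/8; Pilar 1/8; Soledad 1/8; Teodoro 1/8; Yago 1/4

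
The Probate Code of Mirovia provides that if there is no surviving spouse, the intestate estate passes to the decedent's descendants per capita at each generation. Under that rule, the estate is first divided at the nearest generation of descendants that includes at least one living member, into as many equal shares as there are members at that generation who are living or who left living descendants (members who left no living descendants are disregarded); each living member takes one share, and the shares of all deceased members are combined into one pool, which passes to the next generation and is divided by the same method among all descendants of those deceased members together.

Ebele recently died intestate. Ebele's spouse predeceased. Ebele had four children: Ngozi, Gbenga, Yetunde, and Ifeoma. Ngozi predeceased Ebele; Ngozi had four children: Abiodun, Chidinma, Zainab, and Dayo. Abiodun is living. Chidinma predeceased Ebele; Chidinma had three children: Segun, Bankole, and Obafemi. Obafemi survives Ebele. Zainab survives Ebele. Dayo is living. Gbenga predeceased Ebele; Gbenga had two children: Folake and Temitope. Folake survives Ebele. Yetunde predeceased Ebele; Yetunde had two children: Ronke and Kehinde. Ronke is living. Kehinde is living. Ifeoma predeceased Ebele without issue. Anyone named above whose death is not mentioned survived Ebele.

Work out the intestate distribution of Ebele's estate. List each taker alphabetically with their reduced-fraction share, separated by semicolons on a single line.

Abiodun 1/8; Bankole 1/24; Dayo 1/8; Folake 1/8; Kehinde 1/8; Obafemi 1/24; Ronke 1/8; Segun 1/24; Temitope 1/8; Zainab 1/8

There is no surviving spouse, so the entire estate passes to Ebele's descendants per capita at each generation.
No one at generation 1 (Ngozi, Gbenga, Yetunde) is living; moving to the next generation.
At generation 2 (Abiodun, Chidinma, Zainab, Dayo, Folake, Temitope, Ronke, Kehinde) there are 8 shares of (1)/8 = 1/8 each.
Living: Abiodun, Zainab, Dayo, Folake, Temitope, Ronke, and Kehinde — each takes 1/8.
Deceased: Chidinma. That 1/8 share is carried to generation 3.
At generation 3 (Segun, Bankole, Obafemi) there are 3 shares of (1/8)/3 = 1/24 each.
Living: Segun, Bankole, and Obafemi — each takes 1/24.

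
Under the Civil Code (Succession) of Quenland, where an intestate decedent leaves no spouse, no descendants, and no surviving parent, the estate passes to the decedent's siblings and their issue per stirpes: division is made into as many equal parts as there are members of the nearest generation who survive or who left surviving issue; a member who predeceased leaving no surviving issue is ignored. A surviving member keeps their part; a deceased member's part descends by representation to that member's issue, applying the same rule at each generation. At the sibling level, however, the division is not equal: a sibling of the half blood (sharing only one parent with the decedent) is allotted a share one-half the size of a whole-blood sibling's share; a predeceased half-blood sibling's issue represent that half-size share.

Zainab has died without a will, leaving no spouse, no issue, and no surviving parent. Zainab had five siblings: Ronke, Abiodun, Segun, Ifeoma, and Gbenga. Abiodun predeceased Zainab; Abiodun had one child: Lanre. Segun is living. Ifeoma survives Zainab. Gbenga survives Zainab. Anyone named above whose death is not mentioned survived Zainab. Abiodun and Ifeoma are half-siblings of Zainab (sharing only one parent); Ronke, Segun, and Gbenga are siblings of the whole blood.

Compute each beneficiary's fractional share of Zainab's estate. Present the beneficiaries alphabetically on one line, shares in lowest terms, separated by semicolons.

No spouse, descendants, or parent survives, so the estate passes to Zainab's siblings per stirpes.
Half-blood siblings count for one-half the weight of whole-blood siblings at the initial division.
Dividing 1 in proportion to weights (total weight 4): Ronke (weight 1) → 1/4; Abiodun (weight 1/2) → 1/8; Segun (weight 1) → 1/4; Ifeoma (weight 1/2) → 1/8; Gbenga (weight 1) → 1/4.
Ronke is living and takes 1/4.
Abiodun predeceased; the 1/8 allotted to Abiodun's branch passes to Abiodun's issue by representation.
Lanre is the sole taker at this level and receives the full 1/8.
Segun is living and takes 1/4.
Ifeoma is living and takes 1/8.
Gbenga is living and takes 1/4.

Gbenga 1/4; Ifeoma 1/8; Lanre 1/8; Ronke 1/4; Segun 1/4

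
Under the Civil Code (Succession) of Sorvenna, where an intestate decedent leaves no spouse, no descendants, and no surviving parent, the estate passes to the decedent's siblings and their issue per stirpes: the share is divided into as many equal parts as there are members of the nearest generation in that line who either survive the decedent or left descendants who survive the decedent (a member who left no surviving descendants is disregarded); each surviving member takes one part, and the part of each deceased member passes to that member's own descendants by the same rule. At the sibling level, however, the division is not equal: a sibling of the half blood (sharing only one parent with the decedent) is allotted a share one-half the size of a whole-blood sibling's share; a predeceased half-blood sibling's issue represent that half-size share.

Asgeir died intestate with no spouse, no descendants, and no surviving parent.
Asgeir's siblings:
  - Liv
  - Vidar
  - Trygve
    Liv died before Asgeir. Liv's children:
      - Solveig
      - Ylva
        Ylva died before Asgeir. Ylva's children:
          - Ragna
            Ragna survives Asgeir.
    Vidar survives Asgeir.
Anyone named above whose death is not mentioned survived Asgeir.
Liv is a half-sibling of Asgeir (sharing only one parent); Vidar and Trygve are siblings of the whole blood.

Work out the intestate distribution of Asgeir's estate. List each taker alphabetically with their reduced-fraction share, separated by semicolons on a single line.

Ragna 1/10; Solveig 1/10; Trygve 2/5; Vidar 2/5

No spouse, descendants, or parent survives, so the estate passes to Asgeir's siblings per stirpes.
Half-blood siblings count for one-half the weight of whole-blood siblings at the initial division.
Dividing 1 in proportion to weights (total weight 5/2): Liv (weight 1/2) → 1/5; Vidar (weight 1) → 2/5; Trygve (weight 1) → 2/5.
Liv predeceased; the 1/5 allotted to Liv's branch passes to Liv's issue by representation.
The 1/5 is divided into 2 equal shares of 1/10 among Solveig, Ylva.
Solveig is living and takes 1/10.
Ylva predeceased; the 1/10 allotted to Ylva's branch passes to Ylva's issue by representation.
Ragna is the sole taker at this level and receives the full 1/10.
Vidar is living and takes 2/5.
Trygve is living and takes 2/5.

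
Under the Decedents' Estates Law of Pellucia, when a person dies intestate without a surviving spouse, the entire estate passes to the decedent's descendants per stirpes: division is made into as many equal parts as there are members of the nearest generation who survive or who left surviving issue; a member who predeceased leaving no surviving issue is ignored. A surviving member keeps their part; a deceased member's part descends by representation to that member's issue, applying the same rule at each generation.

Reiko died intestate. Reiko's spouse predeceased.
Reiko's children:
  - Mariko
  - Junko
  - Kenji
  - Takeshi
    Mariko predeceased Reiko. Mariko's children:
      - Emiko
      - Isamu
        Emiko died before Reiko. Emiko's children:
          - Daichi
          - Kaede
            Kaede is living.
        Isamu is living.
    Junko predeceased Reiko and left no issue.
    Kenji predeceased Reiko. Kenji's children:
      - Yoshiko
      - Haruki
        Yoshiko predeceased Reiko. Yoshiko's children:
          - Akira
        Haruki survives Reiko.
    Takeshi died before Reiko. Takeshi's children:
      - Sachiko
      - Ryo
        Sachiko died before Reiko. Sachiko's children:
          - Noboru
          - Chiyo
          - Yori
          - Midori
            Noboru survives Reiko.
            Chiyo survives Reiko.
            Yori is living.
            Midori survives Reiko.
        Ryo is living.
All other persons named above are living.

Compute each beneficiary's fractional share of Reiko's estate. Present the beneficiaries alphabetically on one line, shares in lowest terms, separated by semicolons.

There is no surviving spouse, so the entire estate passes to Reiko's descendants per stirpes.
Junko left no surviving issue, so that branch lapses and is disregarded.
The estate is divided into 3 equal shares of 1/3 among Mariko, Kenji, Takeshi.
Mariko predeceased; the 1/3 allotted to Mariko's branch passes to Mariko's issue by representation.
The 1/3 is divided into 2 equal shares of 1/6 among Emiko, Isamu.
Emiko predeceased; the 1/6 allotted to Emiko's branch passes to Emiko's issue by representation.
The 1/6 is divided into 2 equal shares of 1/12 among Daichi, Kaede.
Daichi is living and takes 1/12.
Kaede is living and takes 1/12.
Isamu is living and takes 1/6.
Kenji predeceased; the 1/3 allotted to Kenji's branch passes to Kenji's issue by representation.
The 1/3 is divided into 2 equal shares of 1/6 among Yoshiko, Haruki.
Yoshiko predeceased; the 1/6 allotted to Yoshiko's branch passes to Yoshiko's issue by representation.
Akira is the sole taker at this level and receives the full 1/6.
Haruki is living and takes 1/6.
Takeshi predeceased; the 1/3 allotted to Takeshi's branch passes to Takeshi's issue by representation.
The 1/3 is divided into 2 equal shares of 1/6 among Sachiko, Ryo.
Sachiko predeceased; the 1/6 allotted to Sachiko's branch passes to Sachiko's issue by representation.
The 1/6 is divided into 4 equal shares of 1/24 among Noboru, Chiyo, Yori, Midori.
Noboru is living and takes 1/24.
Chiyo is living and takes 1/24.
Yori is living and takes 1/24.
Midori is living and takes 1/24.
Ryo is living and takes 1/6.

Akira 1/6; Chiyo 1/24; Daichi 1/12; Haruki 1/6; Isamu 1/6; Kaede 1/12; Midori 1/24; Noboru 1/24; Ryo 1/6; Yori 1/24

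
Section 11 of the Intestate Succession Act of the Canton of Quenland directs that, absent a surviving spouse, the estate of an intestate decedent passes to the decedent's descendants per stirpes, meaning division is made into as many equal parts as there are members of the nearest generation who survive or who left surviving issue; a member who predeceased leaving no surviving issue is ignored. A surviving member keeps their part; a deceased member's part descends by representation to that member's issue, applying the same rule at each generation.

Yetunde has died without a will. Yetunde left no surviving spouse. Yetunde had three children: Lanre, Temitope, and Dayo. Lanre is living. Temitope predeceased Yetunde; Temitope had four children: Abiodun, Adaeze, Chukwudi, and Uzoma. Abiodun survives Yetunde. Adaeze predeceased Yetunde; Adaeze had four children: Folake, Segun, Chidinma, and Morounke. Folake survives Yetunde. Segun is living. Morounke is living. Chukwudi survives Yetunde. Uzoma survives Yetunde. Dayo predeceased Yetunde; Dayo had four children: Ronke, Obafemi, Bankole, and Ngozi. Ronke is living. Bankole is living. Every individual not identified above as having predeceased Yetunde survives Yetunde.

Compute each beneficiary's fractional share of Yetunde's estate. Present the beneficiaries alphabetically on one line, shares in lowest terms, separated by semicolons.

Abiodun 1/12; Bankole 1/12; Chidinma 1/48; Chukwudi 1/12; Folake 1/48; Lanre 1/3; Morounke 1/48; Ngozi 1/12; Obafemi 1/12; Ronke 1/12; Segun 1/48; Uzoma 1/12

There is no surviving spouse, so the entire estate passes to Yetunde's descendants per stirpes.
The estate is divided into 3 equal shares of 1/3 among Lanre, Temitope, Dayo.
Lanre is living and takes 1/3.
Temitope predeceased; the 1/3 allotted to Temitope's branch passes to Temitope's issue by representation.
The 1/3 is divided into 4 equal shares of 1/12 among Abiodun, Adaeze, Chukwudi, Uzoma.
Abiodun is living and takes 1/12.
Adaeze predeceased; the 1/12 allotted to Adaeze's branch passes to Adaeze's issue by representation.
The 1/12 is divided into 4 equal shares of 1/48 among Folake, Segun, Chidinma, Morounke.
Folake is living and takes 1/48.
Segun is living and takes 1/48.
Chidinma is living and takes 1/48.
Morounke is living and takes 1/48.
Chukwudi is living and takes 1/12.
Uzoma is living and takes 1/12.
Dayo predeceased; the 1/3 allotted to Dayo's branch passes to Dayo's issue by representation.
The 1/3 is divided into 4 equal shares of 1/12 among Ronke, Obafemi, Bankole, Ngozi.
Ronke is living and takes 1/12.
Obafemi is living and takes 1/12.
Bankole is living and takes 1/12.
Ngozi is living and takes 1/12.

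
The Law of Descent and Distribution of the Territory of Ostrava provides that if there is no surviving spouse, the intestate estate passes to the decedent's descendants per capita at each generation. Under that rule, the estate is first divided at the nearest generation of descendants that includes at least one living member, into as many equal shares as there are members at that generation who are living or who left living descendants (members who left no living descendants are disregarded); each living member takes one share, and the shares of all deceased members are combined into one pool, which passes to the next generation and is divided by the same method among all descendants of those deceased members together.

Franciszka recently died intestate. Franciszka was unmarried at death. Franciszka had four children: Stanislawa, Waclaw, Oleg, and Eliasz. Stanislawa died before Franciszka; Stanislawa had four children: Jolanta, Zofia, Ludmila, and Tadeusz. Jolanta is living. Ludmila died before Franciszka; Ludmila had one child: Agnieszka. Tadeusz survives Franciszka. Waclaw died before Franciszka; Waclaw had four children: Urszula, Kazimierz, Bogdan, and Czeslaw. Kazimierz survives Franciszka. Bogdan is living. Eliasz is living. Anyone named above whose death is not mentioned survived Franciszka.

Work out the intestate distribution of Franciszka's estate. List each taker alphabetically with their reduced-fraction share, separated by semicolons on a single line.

There is no surviving spouse, so the entire estate passes to Franciszka's descendants per capita at each generation.
At generation 1 (Stanislawa, Waclaw, Oleg, Eliasz) there are 4 shares of (1)/4 = 1/4 each.
Living: Oleg and Eliasz — each takes 1/4.
Deceased: Stanislawa and Waclaw. Their combined 1/2 is pooled and carried to generation 2.
At generation 2 (Jolanta, Zofia, Ludmila, Tadeusz, Urszula, Kazimierz, Bogdan, Czeslaw) there are 8 shares of (1/2)/8 = 1/16 each.
Living: Jolanta, Zofia, Tadeusz, Urszula, Kazimierz, Bogdan, and Czeslaw — each takes 1/16.
Deceased: Ludmila. That 1/16 share is carried to generation 3.
At generation 3 (Agnieszka) there are 1 shares of (1/16)/1 = 1/16 each.
Living: Agnieszka — each takes 1/16.

Agnieszka 1/16; Bogdan 1/16; Czeslaw 1/16; Eliasz 1/4; Jolanta 1/16; Kazimierz 1/16; Oleg 1/4; Tadeusz 1/16; Urszula 1/16; Zofia 1/16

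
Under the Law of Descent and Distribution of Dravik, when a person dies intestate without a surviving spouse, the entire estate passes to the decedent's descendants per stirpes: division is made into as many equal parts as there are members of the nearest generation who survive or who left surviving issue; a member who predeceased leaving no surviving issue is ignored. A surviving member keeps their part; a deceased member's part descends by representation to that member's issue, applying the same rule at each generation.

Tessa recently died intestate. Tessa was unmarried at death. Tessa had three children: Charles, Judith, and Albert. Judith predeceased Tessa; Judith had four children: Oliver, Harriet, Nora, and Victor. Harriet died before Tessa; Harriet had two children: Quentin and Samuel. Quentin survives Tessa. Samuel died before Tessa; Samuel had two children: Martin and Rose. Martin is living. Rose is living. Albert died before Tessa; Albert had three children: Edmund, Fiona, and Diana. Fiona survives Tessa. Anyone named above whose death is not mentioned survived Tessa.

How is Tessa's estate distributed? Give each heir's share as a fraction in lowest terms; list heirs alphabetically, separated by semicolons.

There is no surviving spouse, so the entire estate passes to Tessa's descendants per stirpes.
The estate is divided into 3 equal shares of 1/3 among Charles, Judith, Albert.
Charles is living and takes 1/3.
Judith predeceased; the 1/3 allotted to Judith's branch passes to Judith's issue by representation.
The 1/3 is divided into 4 equal shares of 1/12 among Oliver, Harriet, Nora, Victor.
Oliver is living and takes 1/12.
Harriet predeceased; the 1/12 allotted to Harriet's branch passes to Harriet's issue by representation.
The 1/12 is divided into 2 equal shares of 1/24 among Quentin, Samuel.
Quentin is living and takes 1/24.
Samuel predeceased; the 1/24 allotted to Samuel's branch passes to Samuel's issue by representation.
The 1/24 is divided into 2 equal shares of 1/48 among Martin, Rose.
Martin is living and takes 1/48.
Rose is living and takes 1/48.
Nora is living and takes 1/12.
Victor is living and takes 1/12.
Albert predeceased; the 1/3 allotted to Albert's branch passes to Albert's issue by representation.
The 1/3 is divided into 3 equal shares of 1/9 among Edmund, Fiona, Diana.
Edmund is living and takes 1/9.
Fiona is living and takes 1/9.
Diana is living and takes 1/9.

Charles 1/3; Diana 1/9; Edmund 1/9; Fiona 1/9; Martin 1/48; Nora 1/12; Oliver 1/12; Quentin 1/24; Rose 1/48; Victor 1/12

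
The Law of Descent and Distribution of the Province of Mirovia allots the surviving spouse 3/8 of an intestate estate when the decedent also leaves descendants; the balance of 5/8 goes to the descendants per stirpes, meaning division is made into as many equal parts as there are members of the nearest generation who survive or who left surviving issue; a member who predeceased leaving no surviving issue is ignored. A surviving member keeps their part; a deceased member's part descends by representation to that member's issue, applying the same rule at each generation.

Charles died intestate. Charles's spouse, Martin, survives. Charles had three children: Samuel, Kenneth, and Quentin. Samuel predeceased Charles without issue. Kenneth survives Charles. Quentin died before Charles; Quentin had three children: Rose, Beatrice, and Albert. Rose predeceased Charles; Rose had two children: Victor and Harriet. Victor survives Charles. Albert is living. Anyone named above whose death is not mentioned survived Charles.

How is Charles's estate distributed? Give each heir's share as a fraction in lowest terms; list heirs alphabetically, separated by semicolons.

Martin, as surviving spouse, takes 3/8.
The remaining 5/8 passes to Charles's descendants per stirpes.
Samuel left no surviving issue, so that branch lapses and is disregarded.
The 5/8 is divided into 2 equal shares of 5/16 among Kenneth, Quentin.
Kenneth is living and takes 5/16.
Quentin predeceased; the 5/16 allotted to Quentin's branch passes to Quentin's issue by representation.
The 5/16 is divided into 3 equal shares of 5/48 among Rose, Beatrice, Albert.
Rose predeceased; the 5/48 allotted to Rose's branch passes to Rose's issue by representation.
The 5/48 is divided into 2 equal shares of 5/96 among Victor, Harriet.
Victor is living and takes 5/96.
Harriet is living and takes 5/96.
Beatrice is living and takes 5/48.
Albert is living and takes 5/48.

Albert 5/48; Beatrice 5/48; Harriet 5/96; Kenneth 5/16; Martin 3/8; Victor 5/96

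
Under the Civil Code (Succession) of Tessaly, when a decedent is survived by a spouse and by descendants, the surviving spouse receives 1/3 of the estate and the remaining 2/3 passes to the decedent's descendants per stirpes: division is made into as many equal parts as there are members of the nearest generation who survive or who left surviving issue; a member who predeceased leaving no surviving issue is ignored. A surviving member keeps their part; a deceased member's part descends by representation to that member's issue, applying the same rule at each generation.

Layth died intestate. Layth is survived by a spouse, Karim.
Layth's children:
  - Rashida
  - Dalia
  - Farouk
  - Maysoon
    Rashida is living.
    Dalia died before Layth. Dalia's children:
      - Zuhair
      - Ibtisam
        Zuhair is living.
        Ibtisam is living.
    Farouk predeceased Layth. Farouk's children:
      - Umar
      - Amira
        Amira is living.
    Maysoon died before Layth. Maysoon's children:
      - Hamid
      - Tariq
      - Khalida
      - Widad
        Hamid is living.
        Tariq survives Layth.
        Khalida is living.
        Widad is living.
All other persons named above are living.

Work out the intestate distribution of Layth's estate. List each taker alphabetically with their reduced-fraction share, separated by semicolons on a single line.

Amira 1/12; Hamid 1/24; Ibtisam 1/12; Karim 1/3; Khalida 1/24; Rashida 1/6; Tariq 1/24; Umar 1/12; Widad 1/24; Zuhair 1/12

Karim, as surviving spouse, takes 1/3.
The remaining 2/3 passes to Layth's descendants per stirpes.
The 2/3 is divided into 4 equal shares of 1/6 among Rashida, Dalia, Farouk, Maysoon.
Rashida is living and takes 1/6.
Dalia predeceased; the 1/6 allotted to Dalia's branch passes to Dalia's issue by representation.
The 1/6 is divided into 2 equal shares of 1/12 among Zuhair, Ibtisam.
Zuhair is living and takes 1/12.
Ibtisam is living and takes 1/12.
Farouk predeceased; the 1/6 allotted to Farouk's branch passes to Farouk's issue by representation.
The 1/6 is divided into 2 equal shares of 1/12 among Umar, Amira.
Umar is living and takes 1/12.
Amira is living and takes 1/12.
Maysoon predeceased; the 1/6 allotted to Maysoon's branch passes to Maysoon's issue by representation.
The 1/6 is divided into 4 equal shares of 1/24 among Hamid, Tariq, Khalida, Widad.
Hamid is living and takes 1/24.
Tariq is living and takes 1/24.
Khalida is living and takes 1/24.
Widad is living and takes 1/24.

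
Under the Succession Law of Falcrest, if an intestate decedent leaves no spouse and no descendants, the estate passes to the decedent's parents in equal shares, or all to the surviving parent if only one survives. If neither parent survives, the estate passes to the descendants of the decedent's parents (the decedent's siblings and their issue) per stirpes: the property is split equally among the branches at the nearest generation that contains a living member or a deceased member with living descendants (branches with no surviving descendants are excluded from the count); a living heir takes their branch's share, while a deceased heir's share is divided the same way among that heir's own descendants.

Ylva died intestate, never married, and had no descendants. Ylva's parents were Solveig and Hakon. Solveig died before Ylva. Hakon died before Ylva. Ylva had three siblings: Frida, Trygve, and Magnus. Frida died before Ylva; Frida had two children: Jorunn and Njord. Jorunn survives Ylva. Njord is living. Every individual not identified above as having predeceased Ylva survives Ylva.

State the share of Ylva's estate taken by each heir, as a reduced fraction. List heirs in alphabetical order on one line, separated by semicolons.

Jorunn 1/6; Magnus 1/3; Njord 1/6; Trygve 1/3

Neither parent survives and there are no descendants, so the estate passes to Ylva's siblings and their issue per stirpes.
The estate is divided into 3 equal shares of 1/3 among Frida, Trygve, Magnus.
Frida predeceased; the 1/3 allotted to Frida's branch passes to Frida's issue by representation.
The 1/3 is divided into 2 equal shares of 1/6 among Jorunn, Njord.
Jorunn is living and takes 1/6.
Njord is living and takes 1/6.
Trygve is living and takes 1/3.
Magnus is living and takes 1/3.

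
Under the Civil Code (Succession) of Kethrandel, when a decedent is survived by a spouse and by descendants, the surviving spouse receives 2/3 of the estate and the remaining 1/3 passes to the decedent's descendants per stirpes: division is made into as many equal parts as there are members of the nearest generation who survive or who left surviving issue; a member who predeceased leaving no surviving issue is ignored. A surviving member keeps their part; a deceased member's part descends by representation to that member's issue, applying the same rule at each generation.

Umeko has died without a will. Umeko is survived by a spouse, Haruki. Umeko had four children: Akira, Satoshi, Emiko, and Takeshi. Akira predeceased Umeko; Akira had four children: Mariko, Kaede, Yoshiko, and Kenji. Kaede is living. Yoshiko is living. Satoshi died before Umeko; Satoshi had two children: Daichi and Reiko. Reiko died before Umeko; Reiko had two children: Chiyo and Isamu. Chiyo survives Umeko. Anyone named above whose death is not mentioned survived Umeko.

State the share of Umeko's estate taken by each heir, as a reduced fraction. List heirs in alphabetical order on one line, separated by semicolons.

Chiyo 1/48; Daichi 1/24; Emiko 1/12; Haruki 2/3; Isamu 1/48; Kaede 1/48; Kenji 1/48; Mariko 1/48; Takeshi 1/12; Yoshiko 1/48

Haruki, as surviving spouse, takes 2/3.
The remaining 1/3 passes to Umeko's descendants per stirpes.
The 1/3 is divided into 4 equal shares of 1/12 among Akira, Satoshi, Emiko, Takeshi.
Akira predeceased; the 1/12 allotted to Akira's branch passes to Akira's issue by representation.
The 1/12 is divided into 4 equal shares of 1/48 among Mariko, Kaede, Yoshiko, Kenji.
Mariko is living and takes 1/48.
Kaede is living and takes 1/48.
Yoshiko is living and takes 1/48.
Kenji is living and takes 1/48.
Satoshi predeceased; the 1/12 allotted to Satoshi's branch passes to Satoshi's issue by representation.
The 1/12 is divided into 2 equal shares of 1/24 among Daichi, Reiko.
Daichi is living and takes 1/24.
Reiko predeceased; the 1/24 allotted to Reiko's branch passes to Reiko's issue by representation.
The 1/24 is divided into 2 equal shares of 1/48 among Chiyo, Isamu.
Chiyo is living and takes 1/48.
Isamu is living and takes 1/48.
Emiko is living and takes 1/12.
Takeshi is living and takes 1/12.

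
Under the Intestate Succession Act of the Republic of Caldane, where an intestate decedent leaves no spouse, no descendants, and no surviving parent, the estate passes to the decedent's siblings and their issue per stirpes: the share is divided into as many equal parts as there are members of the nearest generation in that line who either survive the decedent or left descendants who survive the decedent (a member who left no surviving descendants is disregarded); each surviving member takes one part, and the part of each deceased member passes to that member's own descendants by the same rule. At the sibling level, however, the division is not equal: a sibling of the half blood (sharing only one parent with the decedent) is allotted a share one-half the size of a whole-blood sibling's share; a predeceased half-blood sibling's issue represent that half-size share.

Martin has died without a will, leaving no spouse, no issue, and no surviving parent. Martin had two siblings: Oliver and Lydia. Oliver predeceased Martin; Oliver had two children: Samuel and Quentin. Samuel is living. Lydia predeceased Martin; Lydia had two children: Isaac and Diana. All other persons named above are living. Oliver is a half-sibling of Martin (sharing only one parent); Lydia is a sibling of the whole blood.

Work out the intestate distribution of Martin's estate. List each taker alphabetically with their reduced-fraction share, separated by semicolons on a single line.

No spouse, descendants, or parent survives, so the estate passes to Martin's siblings per stirpes.
Half-blood siblings count for one-half the weight of whole-blood siblings at the initial division.
Dividing 1 in proportion to weights (total weight 3/2): Oliver (weight 1/2) → 1/3; Lydia (weight 1) → 2/3.
Oliver predeceased; the 1/3 allotted to Oliver's branch passes to Oliver's issue by representation.
The 1/3 is divided into 2 equal shares of 1/6 among Samuel, Quentin.
Samuel is living and takes 1/6.
Quentin is living and takes 1/6.
Lydia predeceased; the 2/3 allotted to Lydia's branch passes to Lydia's issue by representation.
The 2/3 is divided into 2 equal shares of 1/3 among Isaac, Diana.
Isaac is living and takes 1/3.
Diana is living and takes 1/3.

Diana 1/3; Isaac 1/3; Quentin 1/6; Samuel 1/6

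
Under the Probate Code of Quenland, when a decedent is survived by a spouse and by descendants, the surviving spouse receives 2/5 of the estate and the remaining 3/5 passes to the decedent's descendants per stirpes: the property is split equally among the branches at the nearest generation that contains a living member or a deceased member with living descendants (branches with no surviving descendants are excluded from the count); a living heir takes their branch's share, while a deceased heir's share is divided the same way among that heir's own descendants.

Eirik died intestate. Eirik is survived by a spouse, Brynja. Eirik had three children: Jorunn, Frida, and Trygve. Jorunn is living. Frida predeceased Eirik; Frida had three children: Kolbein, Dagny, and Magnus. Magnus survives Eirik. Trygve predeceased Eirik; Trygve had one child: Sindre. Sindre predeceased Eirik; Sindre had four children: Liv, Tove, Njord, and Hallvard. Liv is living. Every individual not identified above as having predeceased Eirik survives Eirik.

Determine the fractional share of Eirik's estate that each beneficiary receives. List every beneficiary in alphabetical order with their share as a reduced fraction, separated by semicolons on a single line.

Brynja 2/5; Dagny 1/15; Hallvard 1/20; Jorunn 1/5; Kolbein 1/15; Liv 1/20; Magnus 1/15; Njord 1/20; Tove 1/20

Brynja, as surviving spouse, takes 2/5.
The remaining 3/5 passes to Eirik's descendants per stirpes.
The 3/5 is divided into 3 equal shares of 1/5 among Jorunn, Frida, Trygve.
Jorunn is living and takes 1/5.
Frida predeceased; the 1/5 allotted to Frida's branch passes to Frida's issue by representation.
The 1/5 is divided into 3 equal shares of 1/15 among Kolbein, Dagny, Magnus.
Kolbein is living and takes 1/15.
Dagny is living and takes 1/15.
Magnus is living and takes 1/15.
Trygve predeceased; the 1/5 allotted to Trygve's branch passes to Trygve's issue by representation.
Sindre's line is the sole branch at this level, so the full 1/5 passes to Sindre's issue by representation.
The 1/5 is divided into 4 equal shares of 1/20 among Liv, Tove, Njord, Hallvard.
Liv is living and takes 1/20.
Tove is living and takes 1/20.
Njord is living and takes 1/20.
Hallvard is living and takes 1/20.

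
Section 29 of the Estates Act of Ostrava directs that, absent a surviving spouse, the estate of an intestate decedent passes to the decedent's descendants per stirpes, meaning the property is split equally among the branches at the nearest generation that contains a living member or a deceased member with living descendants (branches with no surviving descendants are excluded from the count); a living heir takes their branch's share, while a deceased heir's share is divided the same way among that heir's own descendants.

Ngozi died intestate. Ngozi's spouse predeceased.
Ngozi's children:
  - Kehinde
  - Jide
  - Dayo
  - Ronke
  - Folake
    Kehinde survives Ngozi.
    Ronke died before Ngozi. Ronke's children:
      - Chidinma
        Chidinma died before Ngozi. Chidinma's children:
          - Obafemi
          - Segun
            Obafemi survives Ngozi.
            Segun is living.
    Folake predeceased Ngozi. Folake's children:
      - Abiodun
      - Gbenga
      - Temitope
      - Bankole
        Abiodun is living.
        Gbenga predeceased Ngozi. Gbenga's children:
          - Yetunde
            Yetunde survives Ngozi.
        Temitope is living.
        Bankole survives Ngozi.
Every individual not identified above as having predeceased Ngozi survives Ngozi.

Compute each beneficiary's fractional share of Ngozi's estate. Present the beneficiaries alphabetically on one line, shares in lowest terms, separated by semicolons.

There is no surviving spouse, so the entire estate passes to Ngozi's descendants per stirpes.
The estate is divided into 5 equal shares of 1/5 among Kehinde, Jide, Dayo, Ronke, Folake.
Kehinde is living and takes 1/5.
Jide is living and takes 1/5.
Dayo is living and takes 1/5.
Ronke predeceased; the 1/5 allotted to Ronke's branch passes to Ronke's issue by representation.
Chidinma's line is the sole branch at this level, so the full 1/5 passes to Chidinma's issue by representation.
The 1/5 is divided into 2 equal shares of 1/10 among Obafemi, Segun.
Obafemi is living and takes 1/10.
Segun is living and takes 1/10.
Folake predeceased; the 1/5 allotted to Folake's branch passes to Folake's issue by representation.
The 1/5 is divided into 4 equal shares of 1/20 among Abiodun, Gbenga, Temitope, Bankole.
Abiodun is living and takes 1/20.
Gbenga predeceased; the 1/20 allotted to Gbenga's branch passes to Gbenga's issue by representation.
Yetunde is the sole taker at this level and receives the full 1/20.
Temitope is living and takes 1/20.
Bankole is living and takes 1/20.

Abiodun 1/20; Bankole 1/20; Dayo 1/5; Jide 1/5; Kehinde 1/5; Obafemi 1/10; Segun 1/10; Temitope 1/20; Yetunde 1/20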